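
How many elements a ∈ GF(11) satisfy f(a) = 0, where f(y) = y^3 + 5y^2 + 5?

Evaluate at each of the 11 elements of GF(11):
f(0) = 5; f(1) = 0 → root; f(2) = 0 → root; f(3) = 0 → root; f(4) = 6; f(5) = 2; f(6) = 5; f(7) = 10; f(8) = 1; f(9) = 6; f(10) = 9.
Roots: {1, 2, 3}.

3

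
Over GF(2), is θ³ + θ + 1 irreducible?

Yes

Write h(θ) = θ³ + θ + 1.
Check for roots in GF(2): h(0) = 1; h(1) = 1.
No roots. A degree-3 polynomial over a field with no linear factor is irreducible.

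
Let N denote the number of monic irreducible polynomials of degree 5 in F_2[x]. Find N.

Gauss's count: N_{2}(5) = (1/5) Σ_{d|5} μ(5/d)·2^d.
Divisors of 5: 1, 5; μ(5/d) for each: -1, 1.
Σ = − 2^1 + 2^5 = 30.
N = 30/5 = 6.

6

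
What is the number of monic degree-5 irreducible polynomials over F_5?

Gauss's count: N_{5}(5) = (1/5) Σ_{d|5} μ(5/d)·5^d.
Divisors of 5: 1, 5; μ(5/d) for each: -1, 1.
Σ = − 5^1 + 5^5 = 3120.
N = 3120/5 = 624.

624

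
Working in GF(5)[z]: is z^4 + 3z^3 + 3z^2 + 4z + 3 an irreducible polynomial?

Write m(z) = z^4 + 3z^3 + 3z^2 + 4z + 3.
Check for roots in GF(5): m(0) = 3; m(1) = 4; m(2) = 3; m(3) = 4; m(4) = 0 → root.
m(4) = 0, so (z − 4) divides m(z); m is reducible.

No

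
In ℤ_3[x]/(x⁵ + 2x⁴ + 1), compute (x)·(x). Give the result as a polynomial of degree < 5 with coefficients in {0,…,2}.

Multiply in ℤ_3[x]: (x)·(x) = x².
Reduced: x².

x^2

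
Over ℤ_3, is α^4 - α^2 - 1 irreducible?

Write g(α) = α^4 - α^2 - 1.
Check for roots in ℤ_3: g(0) = 2; g(1) = 2; g(2) = 2.
No roots, so no linear factors.
Monic irreducibles of degree 2 over GF(3): α^2 + 1, α^2 + α - 1, α^2 - α - 1.
None of them divide g (all give nonzero remainder).
No irreducible factor of degree ≤ 2 exists, so g is irreducible over GF(3).

Yes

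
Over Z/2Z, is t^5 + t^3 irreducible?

Write m(t) = t^5 + t^3.
Check for roots in Z/2Z: m(0) = 0 → root; m(1) = 0 → root.
m(0) = 0, so (t) divides m(t); m is reducible.

No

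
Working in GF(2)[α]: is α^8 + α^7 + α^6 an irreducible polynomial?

No

Write g(α) = α^8 + α^7 + α^6.
Check for roots in GF(2): g(0) = 0 → root; g(1) = 1.
g(0) = 0, so (α) divides g(α); g is reducible.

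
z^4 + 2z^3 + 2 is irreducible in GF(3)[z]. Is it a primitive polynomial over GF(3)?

Yes

Write f(z) = z^4 + 2z^3 + 2.
|GF(3^4)^×| = 3^4 − 1 = 80. Prime factorization: 80 = 2^4·5.
f is primitive ⇔ z has order 80 in GF(3)[z]/(f), i.e. z^(80/q) ≠ 1 for each prime q | 80.
z^(40) mod f = 2.
z^(16) mod f = 2z^2 + z + 2.
None equal 1, so z has full order 80; f is primitive.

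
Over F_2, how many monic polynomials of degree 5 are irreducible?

6

The number of monic irreducibles of degree 5 over GF(2) is (1/5)·Σ_{d∣5} μ(5/d) 2^d.
Divisors of 5: 1, 5; μ(5/d) for each: -1, 1.
Σ = − 2^1 + 2^5 = 30.
N = 30/5 = 6.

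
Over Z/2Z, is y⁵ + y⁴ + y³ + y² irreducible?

Write g(y) = y⁵ + y⁴ + y³ + y².
Check for roots in Z/2Z: g(0) = 0 → root; g(1) = 0 → root.
g(0) = 0, so (y) divides g(y); g is reducible.

No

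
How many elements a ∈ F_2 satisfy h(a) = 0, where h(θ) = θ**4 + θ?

2

Evaluate at each of the 2 elements of F_2:
h(0) = 0 → root; h(1) = 0 → root.
Roots: {0, 1}.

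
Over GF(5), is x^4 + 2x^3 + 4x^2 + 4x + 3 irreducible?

Yes

Write g(x) = x^4 + 2x^3 + 4x^2 + 4x + 3.
Check for roots in GF(5): g(0) = 3; g(1) = 4; g(2) = 4; g(3) = 1; g(4) = 2.
No roots, so no linear factors.
Degree-2 irreducible divisors: test the 10 monic irreducibles of degree 2 over GF(5).
None of them divide g (all give nonzero remainder).
No irreducible factor of degree ≤ 2 exists, so g is irreducible over GF(5).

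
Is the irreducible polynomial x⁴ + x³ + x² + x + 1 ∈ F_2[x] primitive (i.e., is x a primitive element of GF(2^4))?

No

Write f(x) = x⁴ + x³ + x² + x + 1.
|GF(2^4)^×| = 2^4 − 1 = 15. Prime factorization: 15 = 3·5.
f is primitive ⇔ x has order 15 in GF(2)[x]/(f), i.e. x^(15/q) ≠ 1 for each prime q | 15.
x^(5) mod f = 1
x^(3) mod f = x³.
Since x^(5) = 1, the order of x divides 5 < 15; not primitive.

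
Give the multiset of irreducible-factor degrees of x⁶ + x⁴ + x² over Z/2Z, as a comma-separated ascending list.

Write h(x) = x⁶ + x⁴ + x².
Roots in Z/2Z: h(0) = 0 → root; h(1) = 1.
Linear factors from roots: (x).
Complete factorization: h(x) = (x)^2·(x² + x + 1)^2.
Factor degrees with multiplicity: 1 + 1 + 2 + 2 = 6.

1, 1, 2, 2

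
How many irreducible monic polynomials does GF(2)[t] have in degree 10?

By the necklace-counting formula, N_2(10) = (1/10) Σ_{d|10} μ(10/d)·2^d.
Divisors of 10: 1, 2, 5, 10; μ(10/d) for each: 1, -1, -1, 1.
Σ = 2^1 − 2^2 − 2^5 + 2^10 = 990.
N = 990/10 = 99.

99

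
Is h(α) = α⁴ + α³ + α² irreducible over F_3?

Check for roots in F_3: h(0) = 0 → root; h(1) = 0 → root; h(2) = 1.
h(0) = 0, so (α) divides h(α); h is reducible.

No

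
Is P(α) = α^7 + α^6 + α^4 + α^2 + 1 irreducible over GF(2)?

Yes

Check for roots in GF(2): P(0) = 1; P(1) = 1.
No roots, so no linear factors.
Monic irreducibles of degree 2 over GF(2): α^2 + α + 1.
None of them divide P (all give nonzero remainder).
Monic irreducibles of degree 3 over GF(2): α^3 + α + 1, α^3 + α^2 + 1.
None of them divide P (all give nonzero remainder).
No irreducible factor of degree ≤ 3 exists, so P is irreducible over GF(2).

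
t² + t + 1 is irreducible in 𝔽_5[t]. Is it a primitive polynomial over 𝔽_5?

No

Write f(t) = t² + t + 1.
|GF(5^2)^×| = 5^2 − 1 = 24. Prime factorization: 24 = 2^3·3.
f is primitive ⇔ t has order 24 in GF(5)[t]/(f), i.e. t^(24/q) ≠ 1 for each prime q | 24.
t^(12) mod f = 1
t^(8) mod f = 4t + 4.
Since t^(12) = 1, the order of t divides 12 < 24; not primitive.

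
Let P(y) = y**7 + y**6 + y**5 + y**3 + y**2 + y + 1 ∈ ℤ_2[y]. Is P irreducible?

Check for roots in ℤ_2: P(0) = 1; P(1) = 1.
No roots, so no linear factors.
Monic irreducibles of degree 2 over GF(2): y**2 + y + 1.
None of them divide P (all give nonzero remainder).
Monic irreducibles of degree 3 over GF(2): y**3 + y + 1, y**3 + y**2 + 1.
None of them divide P (all give nonzero remainder).
No irreducible factor of degree ≤ 3 exists, so P is irreducible over GF(2).

Yes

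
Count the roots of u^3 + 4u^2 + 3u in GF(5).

Write P(u) = u^3 + 4u^2 + 3u.
Evaluate at each of the 5 elements of GF(5):
P(0) = 0 → root; P(1) = 3; P(2) = 0 → root; P(3) = 2; P(4) = 0 → root.
Roots: {0, 2, 4}.

3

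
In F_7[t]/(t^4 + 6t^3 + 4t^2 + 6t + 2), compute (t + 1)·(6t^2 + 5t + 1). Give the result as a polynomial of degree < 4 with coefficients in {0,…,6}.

6t^3 + 4t^2 + 6t + 1

Multiply in F_7[t]: (t + 1)·(6t^2 + 5t + 1) = 6t^3 + 4t^2 + 6t + 1.
Reduced: 6t^3 + 4t^2 + 6t + 1.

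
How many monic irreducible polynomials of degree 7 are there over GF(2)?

Gauss's count: N_{2}(7) = (1/7) Σ_{d|7} μ(7/d)·2^d.
Divisors of 7: 1, 7; μ(7/d) for each: -1, 1.
Σ = − 2^1 + 2^7 = 126.
N = 126/7 = 18.

18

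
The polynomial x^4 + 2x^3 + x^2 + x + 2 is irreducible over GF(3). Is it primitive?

Write f(x) = x^4 + 2x^3 + x^2 + x + 2.
|GF(3^4)^×| = 3^4 − 1 = 80. Prime factorization: 80 = 2^4·5.
f is primitive ⇔ x has order 80 in GF(3)[x]/(f), i.e. x^(80/q) ≠ 1 for each prime q | 80.
x^(40) mod f = 2.
x^(16) mod f = x^3 + 1.
None equal 1, so x has full order 80; f is primitive.

Yes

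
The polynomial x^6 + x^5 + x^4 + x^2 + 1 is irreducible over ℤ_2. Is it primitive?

Write f(x) = x^6 + x^5 + x^4 + x^2 + 1.
|GF(2^6)^×| = 2^6 − 1 = 63. Prime factorization: 63 = 3^2·7.
f is primitive ⇔ x has order 63 in GF(2)[x]/(f), i.e. x^(63/q) ≠ 1 for each prime q | 63.
x^(21) mod f = 1
x^(9) mod f = x^3 + 1.
Since x^(21) = 1, the order of x divides 21 < 63; not primitive.

No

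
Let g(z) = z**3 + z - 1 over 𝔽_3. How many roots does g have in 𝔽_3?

Evaluate at each of the 3 elements of 𝔽_3:
g(0) = 2; g(1) = 1; g(2) = 0 → root.
Roots: {2}.

1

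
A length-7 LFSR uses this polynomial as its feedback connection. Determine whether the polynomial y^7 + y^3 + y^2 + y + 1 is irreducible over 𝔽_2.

Write h(y) = y^7 + y^3 + y^2 + y + 1.
Check for roots in 𝔽_2: h(0) = 1; h(1) = 1.
No roots, so no linear factors.
Monic irreducibles of degree 2 over GF(2): y^2 + y + 1.
None of them divide h (all give nonzero remainder).
Monic irreducibles of degree 3 over GF(2): y^3 + y + 1, y^3 + y^2 + 1.
None of them divide h (all give nonzero remainder).
No irreducible factor of degree ≤ 3 exists, so h is irreducible over GF(2).

Yes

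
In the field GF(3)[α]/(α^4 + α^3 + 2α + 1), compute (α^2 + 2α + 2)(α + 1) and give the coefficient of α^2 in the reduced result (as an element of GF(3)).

0

Multiply in GF(3)[α]: (α^2 + 2α + 2)·(α + 1) = α^3 + α + 2.
Reduced: α^3 + α + 2.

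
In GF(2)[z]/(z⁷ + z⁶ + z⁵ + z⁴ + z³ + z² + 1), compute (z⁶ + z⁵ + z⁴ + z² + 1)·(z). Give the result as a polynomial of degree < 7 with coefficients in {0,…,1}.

Multiply in GF(2)[z]: (z⁶ + z⁵ + z⁴ + z² + 1)·(z) = z⁷ + z⁶ + z⁵ + z³ + z.
Reduce using z⁷ ≡ z⁶ + z⁵ + z⁴ + z³ + z² + 1 (mod z⁷ + z⁶ + z⁵ + z⁴ + z³ + z² + 1).
Reduced: z⁴ + z² + z + 1.

z^4 + z^2 + z + 1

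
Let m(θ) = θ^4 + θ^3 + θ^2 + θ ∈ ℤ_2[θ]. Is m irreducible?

Check for roots in ℤ_2: m(0) = 0 → root; m(1) = 0 → root.
m(0) = 0, so (θ) divides m(θ); m is reducible.

No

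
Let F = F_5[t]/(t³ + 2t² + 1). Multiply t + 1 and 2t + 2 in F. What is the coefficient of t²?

2

Multiply in F_5[t]: (t + 1)·(2t + 2) = 2t² + 4t + 2.
Reduced: 2t² + 4t + 2.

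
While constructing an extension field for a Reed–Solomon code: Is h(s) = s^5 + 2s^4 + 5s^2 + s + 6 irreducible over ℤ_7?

Yes

Check for roots in ℤ_7: h(0) = 6; h(1) = 1; h(2) = 1; h(3) = 4; h(4) = 2; h(5) = 3; h(6) = 4.
No roots, so no linear factors.
Degree-2 irreducible divisors: test the 21 monic irreducibles of degree 2 over GF(7).
None of them divide h (all give nonzero remainder).
No irreducible factor of degree ≤ 2 exists, so h is irreducible over GF(7).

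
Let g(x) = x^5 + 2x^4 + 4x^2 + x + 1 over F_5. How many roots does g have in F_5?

2

Evaluate at each of the 5 elements of F_5:
g(0) = 1; g(1) = 4; g(2) = 3; g(3) = 0 → root; g(4) = 0 → root.
Roots: {3, 4}.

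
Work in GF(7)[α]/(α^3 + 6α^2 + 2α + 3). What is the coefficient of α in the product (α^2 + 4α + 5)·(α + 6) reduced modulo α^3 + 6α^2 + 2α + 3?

6

Multiply in GF(7)[α]: (α^2 + 4α + 5)·(α + 6) = α^3 + 3α^2 + α + 2.
Reduce using α^3 ≡ α^2 + 5α + 4 (mod α^3 + 6α^2 + 2α + 3).
Reduced: 4α^2 + 6α + 6.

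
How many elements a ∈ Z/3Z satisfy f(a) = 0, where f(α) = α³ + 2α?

3

Evaluate at each of the 3 elements of Z/3Z:
f(0) = 0 → root; f(1) = 0 → root; f(2) = 0 → root.
Roots: {0, 1, 2}.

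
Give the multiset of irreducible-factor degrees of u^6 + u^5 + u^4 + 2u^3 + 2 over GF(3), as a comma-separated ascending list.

3, 3

Write h(u) = u^6 + u^5 + u^4 + 2u^3 + 2.
Roots in GF(3): h(0) = 2; h(1) = 1; h(2) = 1.
Complete factorization: h(u) = (u^3 + 2u + 2)·(u^3 + u^2 + 2u + 1).
Factor degrees with multiplicity: 3 + 3 = 6.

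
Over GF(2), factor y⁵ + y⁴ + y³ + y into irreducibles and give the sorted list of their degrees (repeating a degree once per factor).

1, 1, 3

Write h(y) = y⁵ + y⁴ + y³ + y.
Roots in GF(2): h(0) = 0 → root; h(1) = 0 → root.
Linear factors from roots: (y), (y + 1).
Complete factorization: h(y) = (y)·(y + 1)·(y³ + y + 1).
Factor degrees with multiplicity: 1 + 1 + 3 = 5.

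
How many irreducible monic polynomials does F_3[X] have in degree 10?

5880

Gauss's count: N_{3}(10) = (1/10) Σ_{d|10} μ(10/d)·3^d.
Divisors of 10: 1, 2, 5, 10; μ(10/d) for each: 1, -1, -1, 1.
Σ = 3^1 − 3^2 − 3^5 + 3^10 = 58800.
N = 58800/10 = 5880.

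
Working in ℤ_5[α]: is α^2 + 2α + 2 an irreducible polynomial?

No

Write f(α) = α^2 + 2α + 2.
Check for roots in ℤ_5: f(0) = 2; f(1) = 0 → root; f(2) = 0 → root; f(3) = 2; f(4) = 1.
f(1) = 0, so (α − 1) divides f(α); f is reducible.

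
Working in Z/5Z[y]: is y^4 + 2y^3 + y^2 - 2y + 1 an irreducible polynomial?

Write g(y) = y^4 + 2y^3 + y^2 - 2y + 1.
Check for roots in Z/5Z: g(0) = 1; g(1) = 3; g(2) = 3; g(3) = 4; g(4) = 3.
No roots, so no linear factors.
Degree-2 irreducible divisors: test the 10 monic irreducibles of degree 2 over GF(5).
None of them divide g (all give nonzero remainder).
No irreducible factor of degree ≤ 2 exists, so g is irreducible over GF(5).

Yes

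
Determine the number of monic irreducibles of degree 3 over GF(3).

8

By the necklace-counting formula, N_3(3) = (1/3) Σ_{d|3} μ(3/d)·3^d.
Divisors of 3: 1, 3; μ(3/d) for each: -1, 1.
Σ = − 3^1 + 3^3 = 24.
N = 24/3 = 8.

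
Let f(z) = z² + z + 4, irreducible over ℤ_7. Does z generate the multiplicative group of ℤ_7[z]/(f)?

No

|GF(7^2)^×| = 7^2 − 1 = 48. Prime factorization: 48 = 2^4·3.
f is primitive ⇔ z has order 48 in GF(7)[z]/(f), i.e. z^(48/q) ≠ 1 for each prime q | 48.
z^(24) mod f = 1
z^(16) mod f = 2.
Since z^(24) = 1, the order of z divides 24 < 48; not primitive.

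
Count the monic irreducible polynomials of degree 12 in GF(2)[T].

335

Gauss's count: N_{2}(12) = (1/12) Σ_{d|12} μ(12/d)·2^d.
Divisors of 12: 1, 2, 3, 4, 6, 12; μ(12/d) for each: 0, 1, 0, -1, -1, 1.
Σ = 2^2 − 2^4 − 2^6 + 2^12 = 4020.
N = 4020/12 = 335.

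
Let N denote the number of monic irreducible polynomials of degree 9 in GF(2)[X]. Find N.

56

x^(2^9) − x is the product of all monic irreducibles of degree dividing 9; Möbius inversion gives N = (1/9) Σ μ(9/d)·2^d.
Divisors of 9: 1, 3, 9; μ(9/d) for each: 0, -1, 1.
Σ = − 2^3 + 2^9 = 504.
N = 504/9 = 56.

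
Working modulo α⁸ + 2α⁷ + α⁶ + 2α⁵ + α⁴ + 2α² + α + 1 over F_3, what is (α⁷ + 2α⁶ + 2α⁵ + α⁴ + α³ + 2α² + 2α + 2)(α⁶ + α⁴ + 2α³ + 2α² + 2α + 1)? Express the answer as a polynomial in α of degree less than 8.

α^7 + α^6 + 2α^5 + α^4 + 2α^3 + α + 2

Multiply in F_3[α]: (α⁷ + 2α⁶ + 2α⁵ + α⁴ + α³ + 2α² + 2α + 2)·(α⁶ + α⁴ + 2α³ + 2α² + 2α + 1) = α¹³ + 2α¹² + 2α¹⁰ + α⁸ + 2α⁷ + 2α⁶ + α⁴ + α³ + α² + 2.
Reduce using α⁸ ≡ α⁷ + 2α⁶ + α⁵ + 2α⁴ + α² + 2α + 2 (mod α⁸ + 2α⁷ + α⁶ + 2α⁵ + α⁴ + 2α² + α + 1).
Reduced: α⁷ + α⁶ + 2α⁵ + α⁴ + 2α³ + α + 2.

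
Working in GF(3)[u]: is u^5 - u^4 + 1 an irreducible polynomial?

Yes

Write f(u) = u^5 - u^4 + 1.
Check for roots in GF(3): f(0) = 1; f(1) = 1; f(2) = 2.
No roots, so no linear factors.
Monic irreducibles of degree 2 over GF(3): u^2 + 1, u^2 + u - 1, u^2 - u - 1.
None of them divide f (all give nonzero remainder).
No irreducible factor of degree ≤ 2 exists, so f is irreducible over GF(3).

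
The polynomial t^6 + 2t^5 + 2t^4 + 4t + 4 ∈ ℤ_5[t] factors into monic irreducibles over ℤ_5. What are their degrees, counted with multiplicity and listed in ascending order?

Write g(t) = t^6 + 2t^5 + 2t^4 + 4t + 4.
Roots in ℤ_5: g(0) = 4; g(1) = 3; g(2) = 2; g(3) = 3; g(4) = 1.
Complete factorization: g(t) = (t^6 + 2t^5 + 2t^4 + 4t + 4).
Factor degrees with multiplicity: 6 = 6.

6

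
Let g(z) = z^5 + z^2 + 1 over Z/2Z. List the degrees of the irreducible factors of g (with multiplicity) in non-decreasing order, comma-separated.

Roots in Z/2Z: g(0) = 1; g(1) = 1.
Complete factorization: g(z) = (z^5 + z^2 + 1).
Factor degrees with multiplicity: 5 = 5.

5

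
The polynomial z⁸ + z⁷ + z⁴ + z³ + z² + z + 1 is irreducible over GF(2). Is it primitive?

Write f(z) = z⁸ + z⁷ + z⁴ + z³ + z² + z + 1.
|GF(2^8)^×| = 2^8 − 1 = 255. Prime factorization: 255 = 3·5·17.
f is primitive ⇔ z has order 255 in GF(2)[z]/(f), i.e. z^(255/q) ≠ 1 for each prime q | 255.
z^(85) mod f = z⁷ + z⁶ + z⁵ + z⁴ + z³ + z + 1.
z^(51) mod f = 1
z^(15) mod f = z⁷ + z⁶ + z⁵ + z⁴ + 1.
Since z^(51) = 1, the order of z divides 51 < 255; not primitive.

No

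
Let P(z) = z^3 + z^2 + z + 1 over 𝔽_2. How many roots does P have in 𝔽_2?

1

Evaluate at each of the 2 elements of 𝔽_2:
P(0) = 1; P(1) = 0 → root.
Roots: {1}.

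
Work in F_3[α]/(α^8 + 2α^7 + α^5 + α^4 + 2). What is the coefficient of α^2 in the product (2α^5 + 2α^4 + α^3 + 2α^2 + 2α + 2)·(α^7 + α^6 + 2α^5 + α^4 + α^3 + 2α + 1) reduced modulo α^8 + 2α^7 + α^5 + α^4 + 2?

1

Multiply in F_3[α]: (2α^5 + 2α^4 + α^3 + 2α^2 + 2α + 2)·(α^7 + α^6 + 2α^5 + α^4 + α^3 + 2α + 1) = 2α^12 + α^11 + α^10 + α^8 + 2α^7 + α^6 + 2α^5 + 2α^4 + α^3 + 2.
Reduce using α^8 ≡ α^7 + 2α^5 + 2α^4 + 1 (mod α^8 + 2α^7 + α^5 + α^4 + 2).
Reduced: 2α^7 + α^6 + 2α^5 + α^3 + α^2 + 2α.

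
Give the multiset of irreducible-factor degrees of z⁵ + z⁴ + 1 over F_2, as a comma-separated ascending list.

Write g(z) = z⁵ + z⁴ + 1.
Roots in F_2: g(0) = 1; g(1) = 1.
Complete factorization: g(z) = (z² + z + 1)·(z³ + z + 1).
Factor degrees with multiplicity: 2 + 3 = 5.

2, 3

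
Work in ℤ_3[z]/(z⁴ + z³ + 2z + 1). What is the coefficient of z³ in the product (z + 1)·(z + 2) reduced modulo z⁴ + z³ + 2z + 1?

Multiply in ℤ_3[z]: (z + 1)·(z + 2) = z² + 2.
Reduced: z² + 2.

0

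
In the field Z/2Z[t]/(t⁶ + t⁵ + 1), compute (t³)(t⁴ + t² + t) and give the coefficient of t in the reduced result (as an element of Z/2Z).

Multiply in Z/2Z[t]: (t³)·(t⁴ + t² + t) = t⁷ + t⁵ + t⁴.
Reduce using t⁶ ≡ t⁵ + 1 (mod t⁶ + t⁵ + 1).
Reduced: t⁴ + t + 1.

1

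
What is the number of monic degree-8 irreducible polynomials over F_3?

Gauss's count: N_{3}(8) = (1/8) Σ_{d|8} μ(8/d)·3^d.
Divisors of 8: 1, 2, 4, 8; μ(8/d) for each: 0, 0, -1, 1.
Σ = − 3^4 + 3^8 = 6480.
N = 6480/8 = 810.

810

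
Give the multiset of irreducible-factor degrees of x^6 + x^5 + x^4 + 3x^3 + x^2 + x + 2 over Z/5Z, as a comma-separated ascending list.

1, 1, 2, 2

Write g(x) = x^6 + x^5 + x^4 + 3x^3 + x^2 + x + 2.
Roots in Z/5Z: g(0) = 2; g(1) = 0 → root; g(2) = 4; g(3) = 3; g(4) = 0 → root.
Linear factors from roots: (x + 4), (x + 1).
Complete factorization: g(x) = (x + 1)·(x + 4)·(x^2 + 2x + 3)·(x^2 + 4x + 1).
Factor degrees with multiplicity: 1 + 1 + 2 + 2 = 6.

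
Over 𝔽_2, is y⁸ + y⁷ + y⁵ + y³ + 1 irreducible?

Write h(y) = y⁸ + y⁷ + y⁵ + y³ + 1.
Check for roots in 𝔽_2: h(0) = 1; h(1) = 1.
No roots, so no linear factors.
Monic irreducibles of degree 2 over GF(2): y² + y + 1.
None of them divide h (all give nonzero remainder).
Monic irreducibles of degree 3 over GF(2): y³ + y + 1, y³ + y² + 1.
None of them divide h (all give nonzero remainder).
Monic irreducibles of degree 4 over GF(2): y⁴ + y + 1, y⁴ + y³ + 1, y⁴ + y³ + y² + y + 1.
None of them divide h (all give nonzero remainder).
No irreducible factor of degree ≤ 4 exists, so h is irreducible over GF(2).

Yes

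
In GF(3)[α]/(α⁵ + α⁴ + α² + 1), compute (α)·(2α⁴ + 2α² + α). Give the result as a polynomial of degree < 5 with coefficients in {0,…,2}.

Multiply in GF(3)[α]: (α)·(2α⁴ + 2α² + α) = 2α⁵ + 2α³ + α².
Reduce using α⁵ ≡ 2α⁴ + 2α² + 2 (mod α⁵ + α⁴ + α² + 1).
Reduced: α⁴ + 2α³ + 2α² + 1.

α^4 + 2α^3 + 2α^2 + 1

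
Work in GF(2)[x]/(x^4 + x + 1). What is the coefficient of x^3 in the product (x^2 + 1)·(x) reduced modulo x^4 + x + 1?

1

Multiply in GF(2)[x]: (x^2 + 1)·(x) = x^3 + x.
Reduced: x^3 + x.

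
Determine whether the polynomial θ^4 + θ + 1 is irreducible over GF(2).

Yes

Write g(θ) = θ^4 + θ + 1.
Check for roots in GF(2): g(0) = 1; g(1) = 1.
No roots, so no linear factors.
Monic irreducibles of degree 2 over GF(2): θ^2 + θ + 1.
None of them divide g (all give nonzero remainder).
No irreducible factor of degree ≤ 2 exists, so g is irreducible over GF(2).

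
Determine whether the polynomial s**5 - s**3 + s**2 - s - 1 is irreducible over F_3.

Yes

Write h(s) = s**5 - s**3 + s**2 - s - 1.
Check for roots in F_3: h(0) = 2; h(1) = 2; h(2) = 1.
No roots, so no linear factors.
Monic irreducibles of degree 2 over GF(3): s**2 + 1, s**2 + s - 1, s**2 - s - 1.
None of them divide h (all give nonzero remainder).
No irreducible factor of degree ≤ 2 exists, so h is irreducible over GF(3).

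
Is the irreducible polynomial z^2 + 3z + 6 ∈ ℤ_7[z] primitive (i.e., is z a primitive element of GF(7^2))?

Write f(z) = z^2 + 3z + 6.
|GF(7^2)^×| = 7^2 − 1 = 48. Prime factorization: 48 = 2^4·3.
f is primitive ⇔ z has order 48 in GF(7)[z]/(f), i.e. z^(48/q) ≠ 1 for each prime q | 48.
z^(24) mod f = 6.
z^(16) mod f = 1
Since z^(16) = 1, the order of z divides 16 < 48; not primitive.

No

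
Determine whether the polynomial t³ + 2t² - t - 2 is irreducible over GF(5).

Write g(t) = t³ + 2t² - t - 2.
Check for roots in GF(5): g(0) = 3; g(1) = 0 → root; g(2) = 2; g(3) = 0 → root; g(4) = 0 → root.
g(1) = 0, so (t − 1) divides g(t); g is reducible.

No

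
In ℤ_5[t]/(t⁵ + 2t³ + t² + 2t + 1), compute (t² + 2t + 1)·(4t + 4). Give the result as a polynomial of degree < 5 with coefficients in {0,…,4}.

4t^3 + 2t^2 + 2t + 4

Multiply in ℤ_5[t]: (t² + 2t + 1)·(4t + 4) = 4t³ + 2t² + 2t + 4.
Reduced: 4t³ + 2t² + 2t + 4.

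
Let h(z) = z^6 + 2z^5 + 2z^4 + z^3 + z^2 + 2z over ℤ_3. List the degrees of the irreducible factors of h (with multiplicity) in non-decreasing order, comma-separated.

1, 1, 2, 2

Roots in ℤ_3: h(0) = 0 → root; h(1) = 0 → root; h(2) = 2.
Linear factors from roots: (z), (z + 2).
Complete factorization: h(z) = (z)·(z + 2)·(z^2 + 1)^2.
Factor degrees with multiplicity: 1 + 1 + 2 + 2 = 6.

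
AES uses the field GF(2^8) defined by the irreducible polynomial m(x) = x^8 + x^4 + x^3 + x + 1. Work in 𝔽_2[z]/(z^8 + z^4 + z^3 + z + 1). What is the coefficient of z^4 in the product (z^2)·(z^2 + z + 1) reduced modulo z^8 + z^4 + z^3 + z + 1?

Multiply in 𝔽_2[z]: (z^2)·(z^2 + z + 1) = z^4 + z^3 + z^2.
Reduced: z^4 + z^3 + z^2.

1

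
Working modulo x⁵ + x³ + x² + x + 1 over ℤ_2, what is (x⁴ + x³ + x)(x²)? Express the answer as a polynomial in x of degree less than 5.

x^4 + x^3 + 1

Multiply in ℤ_2[x]: (x⁴ + x³ + x)·(x²) = x⁶ + x⁵ + x³.
Reduce using x⁵ ≡ x³ + x² + x + 1 (mod x⁵ + x³ + x² + x + 1).
Reduced: x⁴ + x³ + 1.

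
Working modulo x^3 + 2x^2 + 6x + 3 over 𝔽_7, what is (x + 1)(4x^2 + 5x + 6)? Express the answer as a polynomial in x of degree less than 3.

Multiply in 𝔽_7[x]: (x + 1)·(4x^2 + 5x + 6) = 4x^3 + 2x^2 + 4x + 6.
Reduce using x^3 ≡ 5x^2 + x + 4 (mod x^3 + 2x^2 + 6x + 3).
Reduced: x^2 + x + 1.

x^2 + x + 1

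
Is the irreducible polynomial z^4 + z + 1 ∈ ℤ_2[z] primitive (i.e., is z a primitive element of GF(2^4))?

Yes

Write f(z) = z^4 + z + 1.
|GF(2^4)^×| = 2^4 − 1 = 15. Prime factorization: 15 = 3·5.
f is primitive ⇔ z has order 15 in GF(2)[z]/(f), i.e. z^(15/q) ≠ 1 for each prime q | 15.
z^(5) mod f = z^2 + z.
z^(3) mod f = z^3.
None equal 1, so z has full order 15; f is primitive.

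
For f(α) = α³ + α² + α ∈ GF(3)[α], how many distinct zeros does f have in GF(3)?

2

Evaluate at each of the 3 elements of GF(3):
f(0) = 0 → root; f(1) = 0 → root; f(2) = 2.
Roots: {0, 1}.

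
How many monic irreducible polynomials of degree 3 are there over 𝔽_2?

2

Gauss's count: N_{2}(3) = (1/3) Σ_{d|3} μ(3/d)·2^d.
Divisors of 3: 1, 3; μ(3/d) for each: -1, 1.
Σ = − 2^1 + 2^3 = 6.
N = 6/3 = 2.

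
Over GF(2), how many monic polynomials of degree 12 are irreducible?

335

Gauss's count: N_{2}(12) = (1/12) Σ_{d|12} μ(12/d)·2^d.
Divisors of 12: 1, 2, 3, 4, 6, 12; μ(12/d) for each: 0, 1, 0, -1, -1, 1.
Σ = 2^2 − 2^4 − 2^6 + 2^12 = 4020.
N = 4020/12 = 335.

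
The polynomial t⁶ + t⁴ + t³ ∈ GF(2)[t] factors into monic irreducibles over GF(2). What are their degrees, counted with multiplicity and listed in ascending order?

Write f(t) = t⁶ + t⁴ + t³.
Roots in GF(2): f(0) = 0 → root; f(1) = 1.
Linear factors from roots: (t).
Complete factorization: f(t) = (t)^3·(t³ + t + 1).
Factor degrees with multiplicity: 1 + 1 + 1 + 3 = 6.

1, 1, 1, 3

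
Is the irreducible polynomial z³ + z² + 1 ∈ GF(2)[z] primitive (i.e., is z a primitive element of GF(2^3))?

Yes

Write f(z) = z³ + z² + 1.
|GF(2^3)^×| = 2^3 − 1 = 7. Prime factorization: 7 = 7.
f is primitive ⇔ z has order 7 in GF(2)[z]/(f), i.e. z^(7/q) ≠ 1 for each prime q | 7.
z^(1) mod f = z.
None equal 1, so z has full order 7; f is primitive.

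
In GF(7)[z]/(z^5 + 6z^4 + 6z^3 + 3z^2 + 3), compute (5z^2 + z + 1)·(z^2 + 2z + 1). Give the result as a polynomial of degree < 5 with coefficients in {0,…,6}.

Multiply in GF(7)[z]: (5z^2 + z + 1)·(z^2 + 2z + 1) = 5z^4 + 4z^3 + z^2 + 3z + 1.
Reduced: 5z^4 + 4z^3 + z^2 + 3z + 1.

5z^4 + 4z^3 + z^2 + 3z + 1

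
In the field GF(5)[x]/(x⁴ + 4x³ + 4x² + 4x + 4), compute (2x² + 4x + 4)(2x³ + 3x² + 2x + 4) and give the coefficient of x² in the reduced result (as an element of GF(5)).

Multiply in GF(5)[x]: (2x² + 4x + 4)·(2x³ + 3x² + 2x + 4) = 4x⁵ + 4x⁴ + 4x³ + 3x² + 4x + 1.
Reduce using x⁴ ≡ x³ + x² + x + 1 (mod x⁴ + 4x³ + 4x² + 4x + 4).
Reduced: x³ + x + 4.

0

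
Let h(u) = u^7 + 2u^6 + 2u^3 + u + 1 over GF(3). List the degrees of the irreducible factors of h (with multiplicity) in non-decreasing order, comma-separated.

Roots in GF(3): h(0) = 1; h(1) = 1; h(2) = 2.
Complete factorization: h(u) = (u^7 + 2u^6 + 2u^3 + u + 1).
Factor degrees with multiplicity: 7 = 7.

7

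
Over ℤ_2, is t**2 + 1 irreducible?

Write f(t) = t**2 + 1.
Check for roots in ℤ_2: f(0) = 1; f(1) = 0 → root.
f(1) = 0, so (t − 1) divides f(t); f is reducible.

No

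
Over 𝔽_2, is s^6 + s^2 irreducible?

Write f(s) = s^6 + s^2.
Check for roots in 𝔽_2: f(0) = 0 → root; f(1) = 0 → root.
f(0) = 0, so (s) divides f(s); f is reducible.

No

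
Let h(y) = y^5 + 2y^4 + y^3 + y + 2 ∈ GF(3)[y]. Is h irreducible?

Yes

Check for roots in GF(3): h(0) = 2; h(1) = 1; h(2) = 1.
No roots, so no linear factors.
Monic irreducibles of degree 2 over GF(3): y^2 + 1, y^2 + y + 2, y^2 + 2y + 2.
None of them divide h (all give nonzero remainder).
No irreducible factor of degree ≤ 2 exists, so h is irreducible over GF(3).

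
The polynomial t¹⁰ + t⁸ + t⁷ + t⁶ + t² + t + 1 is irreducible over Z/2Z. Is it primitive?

Yes

Write f(t) = t¹⁰ + t⁸ + t⁷ + t⁶ + t² + t + 1.
|GF(2^10)^×| = 2^10 − 1 = 1023. Prime factorization: 1023 = 3·11·31.
f is primitive ⇔ t has order 1023 in GF(2)[t]/(f), i.e. t^(1023/q) ≠ 1 for each prime q | 1023.
t^(341) mod f = t⁸ + t⁶ + t² + t + 1.
t^(93) mod f = t⁷ + t⁶ + t⁵ + t³ + t.
t^(33) mod f = t⁹ + t⁸ + t⁶ + 1.
None equal 1, so t has full order 1023; f is primitive.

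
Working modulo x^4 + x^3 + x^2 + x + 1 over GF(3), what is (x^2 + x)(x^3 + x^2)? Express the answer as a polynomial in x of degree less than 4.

Multiply in GF(3)[x]: (x^2 + x)·(x^3 + x^2) = x^5 + 2x^4 + x^3.
Reduce using x^4 ≡ 2x^3 + 2x^2 + 2x + 2 (mod x^4 + x^3 + x^2 + x + 1).
Reduced: 2x^3 + x^2 + x + 2.

2x^3 + x^2 + x + 2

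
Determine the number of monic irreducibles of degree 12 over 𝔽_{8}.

Gauss's count: N_{8}(12) = (1/12) Σ_{d|12} μ(12/d)·8^d.
Divisors of 12: 1, 2, 3, 4, 6, 12; μ(12/d) for each: 0, 1, 0, -1, -1, 1.
Σ = 8^2 − 8^4 − 8^6 + 8^12 = 68719210560.
N = 68719210560/12 = 5726600880.

5726600880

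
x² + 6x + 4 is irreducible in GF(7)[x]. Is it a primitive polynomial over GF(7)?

Write f(x) = x² + 6x + 4.
|GF(7^2)^×| = 7^2 − 1 = 48. Prime factorization: 48 = 2^4·3.
f is primitive ⇔ x has order 48 in GF(7)[x]/(f), i.e. x^(48/q) ≠ 1 for each prime q | 48.
x^(24) mod f = 1
x^(16) mod f = 2.
Since x^(24) = 1, the order of x divides 24 < 48; not primitive.

No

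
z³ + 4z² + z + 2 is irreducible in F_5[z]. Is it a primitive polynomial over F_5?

Yes

Write f(z) = z³ + 4z² + z + 2.
|GF(5^3)^×| = 5^3 − 1 = 124. Prime factorization: 124 = 2^2·31.
f is primitive ⇔ z has order 124 in GF(5)[z]/(f), i.e. z^(124/q) ≠ 1 for each prime q | 124.
z^(62) mod f = 4.
z^(4) mod f = 2z + 3.
None equal 1, so z has full order 124; f is primitive.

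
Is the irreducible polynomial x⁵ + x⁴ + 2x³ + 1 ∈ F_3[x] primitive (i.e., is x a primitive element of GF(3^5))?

Write f(x) = x⁵ + x⁴ + 2x³ + 1.
|GF(3^5)^×| = 3^5 − 1 = 242. Prime factorization: 242 = 2·11^2.
f is primitive ⇔ x has order 242 in GF(3)[x]/(f), i.e. x^(242/q) ≠ 1 for each prime q | 242.
x^(121) mod f = 2.
x^(22) mod f = x⁴ + x² + 2x + 2.
None equal 1, so x has full order 242; f is primitive.

Yes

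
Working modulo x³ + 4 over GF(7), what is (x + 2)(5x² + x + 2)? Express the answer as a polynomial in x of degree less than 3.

Multiply in GF(7)[x]: (x + 2)·(5x² + x + 2) = 5x³ + 4x² + 4x + 4.
Reduce using x³ ≡ 3 (mod x³ + 4).
Reduced: 4x² + 4x + 5.

4x^2 + 4x + 5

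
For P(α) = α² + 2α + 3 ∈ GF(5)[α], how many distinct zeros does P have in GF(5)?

Evaluate at each of the 5 elements of GF(5):
P(0) = 3; P(1) = 1; P(2) = 1; P(3) = 3; P(4) = 2.
No element is a root.

0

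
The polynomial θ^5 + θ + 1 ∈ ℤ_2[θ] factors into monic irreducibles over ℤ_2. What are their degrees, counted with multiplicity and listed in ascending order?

2, 3

Write h(θ) = θ^5 + θ + 1.
Roots in ℤ_2: h(0) = 1; h(1) = 1.
Complete factorization: h(θ) = (θ^2 + θ + 1)·(θ^3 + θ^2 + 1).
Factor degrees with multiplicity: 2 + 3 = 5.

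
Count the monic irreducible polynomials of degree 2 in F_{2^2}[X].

x^(4^2) − x is the product of all monic irreducibles of degree dividing 2; Möbius inversion gives N = (1/2) Σ μ(2/d)·4^d.
Divisors of 2: 1, 2; μ(2/d) for each: -1, 1.
Σ = − 4^1 + 4^2 = 12.
N = 12/2 = 6.

6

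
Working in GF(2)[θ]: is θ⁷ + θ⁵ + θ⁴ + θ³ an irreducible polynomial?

No

Write m(θ) = θ⁷ + θ⁵ + θ⁴ + θ³.
Check for roots in GF(2): m(0) = 0 → root; m(1) = 0 → root.
m(0) = 0, so (θ) divides m(θ); m is reducible.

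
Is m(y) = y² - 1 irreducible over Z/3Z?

Check for roots in Z/3Z: m(0) = 2; m(1) = 0 → root; m(2) = 0 → root.
m(1) = 0, so (y − 1) divides m(y); m is reducible.

No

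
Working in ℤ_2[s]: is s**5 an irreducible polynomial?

No

Write P(s) = s**5.
Check for roots in ℤ_2: P(0) = 0 → root; P(1) = 1.
P(0) = 0, so (s) divides P(s); P is reducible.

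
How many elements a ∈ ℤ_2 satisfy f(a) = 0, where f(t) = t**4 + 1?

Evaluate at each of the 2 elements of ℤ_2:
f(0) = 1; f(1) = 0 → root.
Roots: {1}.

1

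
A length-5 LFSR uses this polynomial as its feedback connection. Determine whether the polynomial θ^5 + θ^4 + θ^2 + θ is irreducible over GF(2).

Write h(θ) = θ^5 + θ^4 + θ^2 + θ.
Check for roots in GF(2): h(0) = 0 → root; h(1) = 0 → root.
h(0) = 0, so (θ) divides h(θ); h is reducible.

No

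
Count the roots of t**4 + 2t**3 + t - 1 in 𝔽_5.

0

Write P(t) = t**4 + 2t**3 + t - 1.
Evaluate at each of the 5 elements of 𝔽_5:
P(0) = 4; P(1) = 3; P(2) = 3; P(3) = 2; P(4) = 2.
No element is a root.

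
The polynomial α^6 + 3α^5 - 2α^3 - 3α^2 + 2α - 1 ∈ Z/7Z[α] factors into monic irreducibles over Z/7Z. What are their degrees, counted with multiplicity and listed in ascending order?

Write f(α) = α^6 + 3α^5 - 2α^3 - 3α^2 + 2α - 1.
Linear factors from roots: (α - 1).
Complete factorization: f(α) = (α - 1)·(α^2 - 2α + 2)·(α^3 - α^2 - 3).
Factor degrees with multiplicity: 1 + 2 + 3 = 6.

1, 2, 3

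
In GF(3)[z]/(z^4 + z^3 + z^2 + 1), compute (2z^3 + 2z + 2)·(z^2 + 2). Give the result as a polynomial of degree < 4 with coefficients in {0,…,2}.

z^2 + 2z

Multiply in GF(3)[z]: (2z^3 + 2z + 2)·(z^2 + 2) = 2z^5 + 2z^2 + z + 1.
Reduce using z^4 ≡ 2z^3 + 2z^2 + 2 (mod z^4 + z^3 + z^2 + 1).
Reduced: z^2 + 2z.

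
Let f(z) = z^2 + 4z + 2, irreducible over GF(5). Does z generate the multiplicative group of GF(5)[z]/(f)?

|GF(5^2)^×| = 5^2 − 1 = 24. Prime factorization: 24 = 2^3·3.
f is primitive ⇔ z has order 24 in GF(5)[z]/(f), i.e. z^(24/q) ≠ 1 for each prime q | 24.
z^(12) mod f = 4.
z^(8) mod f = 2z + 1.
None equal 1, so z has full order 24; f is primitive.

Yes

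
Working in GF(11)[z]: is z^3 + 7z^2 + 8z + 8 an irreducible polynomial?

Yes

Write P(z) = z^3 + 7z^2 + 8z + 8.
Check each element of GF(11) for a root: P(0)=8, P(1)=2, P(2)=5, P(3)=1, P(4)=7, P(5)=7, P(6)=7, P(7)=2, P(8)=9, P(9)=1, P(10)=6.
No roots. A degree-3 polynomial over a field with no linear factor is irreducible.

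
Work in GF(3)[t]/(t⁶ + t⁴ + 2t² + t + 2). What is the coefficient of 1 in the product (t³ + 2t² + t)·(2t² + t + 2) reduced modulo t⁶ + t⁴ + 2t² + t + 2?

Multiply in GF(3)[t]: (t³ + 2t² + t)·(2t² + t + 2) = 2t⁵ + 2t⁴ + 2t² + 2t.
Reduced: 2t⁵ + 2t⁴ + 2t² + 2t.

0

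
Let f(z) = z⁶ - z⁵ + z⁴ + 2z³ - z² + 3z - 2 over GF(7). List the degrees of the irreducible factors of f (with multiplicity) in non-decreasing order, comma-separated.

Linear factors from roots: (z + 2).
Complete factorization: f(z) = (z + 2)^2·(z² - 3z + 1)·(z² - 2z + 3).
Factor degrees with multiplicity: 1 + 1 + 2 + 2 = 6.

1, 1, 2, 2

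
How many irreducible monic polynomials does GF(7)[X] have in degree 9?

x^(7^9) − x is the product of all monic irreducibles of degree dividing 9; Möbius inversion gives N = (1/9) Σ μ(9/d)·7^d.
Divisors of 9: 1, 3, 9; μ(9/d) for each: 0, -1, 1.
Σ = − 7^3 + 7^9 = 40353264.
N = 40353264/9 = 4483696.

4483696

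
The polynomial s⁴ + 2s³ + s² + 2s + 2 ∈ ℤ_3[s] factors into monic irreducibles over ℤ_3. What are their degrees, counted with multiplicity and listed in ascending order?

Write g(s) = s⁴ + 2s³ + s² + 2s + 2.
Roots in ℤ_3: g(0) = 2; g(1) = 2; g(2) = 0 → root.
Linear factors from roots: (s + 1).
Complete factorization: g(s) = (s + 1)·(s³ + s² + 2).
Factor degrees with multiplicity: 1 + 3 = 4.

1, 3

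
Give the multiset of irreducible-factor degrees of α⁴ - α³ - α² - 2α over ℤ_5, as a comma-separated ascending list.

Write f(α) = α⁴ - α³ - α² - 2α.
Roots in ℤ_5: f(0) = 0 → root; f(1) = 2; f(2) = 0 → root; f(3) = 4; f(4) = 3.
Linear factors from roots: (α), (α - 2).
Complete factorization: f(α) = (α)·(α - 2)·(α² + α + 1).
Factor degrees with multiplicity: 1 + 1 + 2 = 4.

1, 1, 2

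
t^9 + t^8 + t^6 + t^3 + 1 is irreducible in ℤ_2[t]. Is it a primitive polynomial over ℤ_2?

No

Write f(t) = t^9 + t^8 + t^6 + t^3 + 1.
|GF(2^9)^×| = 2^9 − 1 = 511. Prime factorization: 511 = 7·73.
f is primitive ⇔ t has order 511 in GF(2)[t]/(f), i.e. t^(511/q) ≠ 1 for each prime q | 511.
t^(73) mod f = 1
t^(7) mod f = t^7.
Since t^(73) = 1, the order of t divides 73 < 511; not primitive.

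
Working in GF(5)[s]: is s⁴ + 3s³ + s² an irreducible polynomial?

No

Write P(s) = s⁴ + 3s³ + s².
Check for roots in GF(5): P(0) = 0 → root; P(1) = 0 → root; P(2) = 4; P(3) = 1; P(4) = 4.
P(0) = 0, so (s) divides P(s); P is reducible.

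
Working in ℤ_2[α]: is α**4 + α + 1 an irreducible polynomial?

Yes

Write m(α) = α**4 + α + 1.
Check for roots in ℤ_2: m(0) = 1; m(1) = 1.
No roots, so no linear factors.
Monic irreducibles of degree 2 over GF(2): α**2 + α + 1.
None of them divide m (all give nonzero remainder).
No irreducible factor of degree ≤ 2 exists, so m is irreducible over GF(2).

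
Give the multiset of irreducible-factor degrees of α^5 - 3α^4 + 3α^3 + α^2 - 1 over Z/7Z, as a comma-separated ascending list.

1, 2, 2

Write f(α) = α^5 - 3α^4 + 3α^3 + α^2 - 1.
Linear factors from roots: (α + 1).
Complete factorization: f(α) = (α + 1)·(α^2 + α + 3)·(α^2 + 2α + 2).
Factor degrees with multiplicity: 1 + 2 + 2 = 5.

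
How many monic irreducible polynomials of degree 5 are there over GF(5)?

624

The number of monic irreducibles of degree 5 over GF(5) is (1/5)·Σ_{d∣5} μ(5/d) 5^d.
Divisors of 5: 1, 5; μ(5/d) for each: -1, 1.
Σ = − 5^1 + 5^5 = 3120.
N = 3120/5 = 624.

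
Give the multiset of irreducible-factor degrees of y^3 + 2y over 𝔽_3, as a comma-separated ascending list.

Write h(y) = y^3 + 2y.
Roots in 𝔽_3: h(0) = 0 → root; h(1) = 0 → root; h(2) = 0 → root.
Linear factors from roots: (y), (y + 2), (y + 1).
Complete factorization: h(y) = (y)·(y + 1)·(y + 2).
Factor degrees with multiplicity: 1 + 1 + 1 = 3.

1, 1, 1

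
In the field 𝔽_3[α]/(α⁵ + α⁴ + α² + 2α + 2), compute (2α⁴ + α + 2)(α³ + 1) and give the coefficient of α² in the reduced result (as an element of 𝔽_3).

1

Multiply in 𝔽_3[α]: (2α⁴ + α + 2)·(α³ + 1) = 2α⁷ + 2α³ + α + 2.
Reduce using α⁵ ≡ 2α⁴ + 2α² + α + 1 (mod α⁵ + α⁴ + α² + 2α + 2).
Reduced: 2α⁴ + α² + α + 1.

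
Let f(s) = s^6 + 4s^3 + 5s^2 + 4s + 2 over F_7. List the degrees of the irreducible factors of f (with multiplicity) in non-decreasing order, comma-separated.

Linear factors from roots: (s + 5), (s + 4), (s + 1).
Complete factorization: f(s) = (s + 4)·(s + 5)·(s + 1)^2·(s^2 + 3s + 5).
Factor degrees with multiplicity: 1 + 1 + 1 + 1 + 2 = 6.

1, 1, 1, 1, 2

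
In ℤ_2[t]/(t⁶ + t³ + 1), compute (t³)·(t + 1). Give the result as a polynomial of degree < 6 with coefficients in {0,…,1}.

Multiply in ℤ_2[t]: (t³)·(t + 1) = t⁴ + t³.
Reduced: t⁴ + t³.

t^4 + t^3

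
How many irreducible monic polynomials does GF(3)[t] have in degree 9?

2184

The number of monic irreducibles of degree 9 over GF(3) is (1/9)·Σ_{d∣9} μ(9/d) 3^d.
Divisors of 9: 1, 3, 9; μ(9/d) for each: 0, -1, 1.
Σ = − 3^3 + 3^9 = 19656.
N = 19656/9 = 2184.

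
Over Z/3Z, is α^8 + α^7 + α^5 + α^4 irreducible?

No

Write f(α) = α^8 + α^7 + α^5 + α^4.
Check for roots in Z/3Z: f(0) = 0 → root; f(1) = 1; f(2) = 0 → root.
f(0) = 0, so (α) divides f(α); f is reducible.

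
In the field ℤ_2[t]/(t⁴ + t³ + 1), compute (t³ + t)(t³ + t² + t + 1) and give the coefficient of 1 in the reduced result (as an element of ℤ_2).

Multiply in ℤ_2[t]: (t³ + t)·(t³ + t² + t + 1) = t⁶ + t⁵ + t² + t.
Reduce using t⁴ ≡ t³ + 1 (mod t⁴ + t³ + 1).
Reduced: t.

0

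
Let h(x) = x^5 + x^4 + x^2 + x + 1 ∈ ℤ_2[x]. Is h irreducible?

Yes

Check for roots in ℤ_2: h(0) = 1; h(1) = 1.
No roots, so no linear factors.
Monic irreducibles of degree 2 over GF(2): x^2 + x + 1.
None of them divide h (all give nonzero remainder).
No irreducible factor of degree ≤ 2 exists, so h is irreducible over GF(2).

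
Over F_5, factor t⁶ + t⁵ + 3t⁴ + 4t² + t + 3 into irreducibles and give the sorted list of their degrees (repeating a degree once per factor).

Write g(t) = t⁶ + t⁵ + 3t⁴ + 4t² + t + 3.
Roots in F_5: g(0) = 3; g(1) = 3; g(2) = 0 → root; g(3) = 2; g(4) = 4.
Linear factors from roots: (t + 3).
Complete factorization: g(t) = (t + 3)^2·(t⁴ + 4t² + t + 2).
Factor degrees with multiplicity: 1 + 1 + 4 = 6.

1, 1, 4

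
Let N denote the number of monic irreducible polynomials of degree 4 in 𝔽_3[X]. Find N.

18

By the necklace-counting formula, N_3(4) = (1/4) Σ_{d|4} μ(4/d)·3^d.
Divisors of 4: 1, 2, 4; μ(4/d) for each: 0, -1, 1.
Σ = − 3^2 + 3^4 = 72.
N = 72/4 = 18.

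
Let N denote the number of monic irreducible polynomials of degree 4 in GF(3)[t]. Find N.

18

The number of monic irreducibles of degree 4 over GF(3) is (1/4)·Σ_{d∣4} μ(4/d) 3^d.
Divisors of 4: 1, 2, 4; μ(4/d) for each: 0, -1, 1.
Σ = − 3^2 + 3^4 = 72.
N = 72/4 = 18.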